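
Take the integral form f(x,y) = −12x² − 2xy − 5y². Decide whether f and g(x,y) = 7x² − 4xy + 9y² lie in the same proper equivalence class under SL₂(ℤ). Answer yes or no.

D₁ = -236, D₂ = -236
f is negative-definite; reduce −f:
−f: flip: (12,2,5)→(5,-2,12)
−f: reduced (well bottom): (5,-2,12) with a≤c, −a<b≤a
flip sign back: reduced form of f is (-5,2,-12)
g: reduced (well bottom): (7,-4,9) with a≤c, −a<b≤a
reduced forms (-5, 2, -12) vs (7, -4, 9) ⇒ inequivalent

no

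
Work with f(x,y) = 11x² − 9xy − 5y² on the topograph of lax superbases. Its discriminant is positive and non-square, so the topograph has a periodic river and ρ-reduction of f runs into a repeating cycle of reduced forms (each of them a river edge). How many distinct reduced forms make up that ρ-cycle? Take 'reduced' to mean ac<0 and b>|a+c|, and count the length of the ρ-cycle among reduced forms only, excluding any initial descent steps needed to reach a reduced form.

D = 301, ⌊√D⌋ = 17
descent: ρ → (-5,9,11)  [lands on river]
river: ρ → (11,13,-3)
river: ρ → (-3,17,1)
river: ρ → (1,17,-3)
river: ρ → (-3,13,11)
river: ρ → (11,9,-5)
river: ρ → (-5,11,9)
river: ρ → (9,7,-7)
river: ρ → (-7,7,9)
river: ρ → (9,11,-5)
ρ-cycle length = 10 (tail of 1 descent step not counted)

10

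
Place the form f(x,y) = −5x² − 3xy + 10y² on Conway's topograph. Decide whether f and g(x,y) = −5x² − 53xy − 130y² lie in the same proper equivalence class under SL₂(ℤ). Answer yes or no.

D₁ = 209, D₂ = 209
river cycle of f (length 12): (-5, 7, 8), (8, 9, -4), (-4, 7, 10), (10, 13, -1), (-1, 13, 10), (10, 7, -4), (-4, 9, 8), (8, 7, -5), (-5, 13, 2), (2, 11, -11), … (2 more)
river cycle of g (length 12): (-5, 7, 8), (8, 9, -4), (-4, 7, 10), (10, 13, -1), (-1, 13, 10), (10, 7, -4), (-4, 9, 8), (8, 7, -5), (-5, 13, 2), (2, 11, -11), … (2 more)
cycles coincide ⇒ equivalent

yes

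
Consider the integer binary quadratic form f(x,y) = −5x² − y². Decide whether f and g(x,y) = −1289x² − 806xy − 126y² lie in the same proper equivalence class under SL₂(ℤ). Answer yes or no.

D₁ = -20, D₂ = -20
f is negative-definite; reduce −f:
−f: flip: (5,0,1)→(1,0,5)
−f: reduced (well bottom): (1,0,5) with a≤c, −a<b≤a
flip sign back: reduced form of f is (-1,0,-5)
g is negative-definite; reduce −g:
−g: flip: (1289,806,126)→(126,-806,1289)
−g: translate: b→-50 (≡-806 mod 252), so (126,-806,1289)→(126,-50,5)
−g: flip: (126,-50,5)→(5,50,126)
−g: translate: b→0 (≡50 mod 10), so (5,50,126)→(5,0,1)
−g: flip: (5,0,1)→(1,0,5)
−g: reduced (well bottom): (1,0,5) with a≤c, −a<b≤a
flip sign back: reduced form of g is (-1,0,-5)
reduced forms (-1, 0, -5) vs (-1, 0, -5) ⇒ equivalent

yes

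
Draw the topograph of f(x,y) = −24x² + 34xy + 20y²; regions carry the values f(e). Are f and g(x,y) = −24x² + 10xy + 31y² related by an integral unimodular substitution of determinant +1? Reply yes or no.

D₁ = 3076, D₂ = 3076
river cycle of f (length 70): (20, 46, -12), (-12, 50, 12), (12, 46, -20), (-20, 34, 24), (24, 14, -30), (-30, 46, 8), (8, 50, -18), (-18, 22, 36), (36, 50, -4), (-4, 54, 10), … (60 more)
river cycle of g (length 74): (31, 52, -3), (-3, 50, 48), (48, 46, -5), (-5, 54, 8), (8, 42, -41), (-41, 40, 9), (9, 50, -16), (-16, 46, 15), (15, 44, -19), (-19, 32, 27), … (64 more)
cycles differ ⇒ inequivalent

no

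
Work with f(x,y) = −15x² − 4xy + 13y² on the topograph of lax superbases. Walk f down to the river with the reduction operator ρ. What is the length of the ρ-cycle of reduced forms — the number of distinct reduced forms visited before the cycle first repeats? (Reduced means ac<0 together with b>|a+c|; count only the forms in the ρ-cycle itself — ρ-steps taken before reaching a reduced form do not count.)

D = 796, ⌊√D⌋ = 28
descent: ρ → (13,4,-15)  [lands on river]
river: ρ → (-15,26,2)
river: ρ → (2,26,-15)
river: ρ → (-15,4,13)
river: ρ → (13,22,-6)
river: ρ → (-6,26,5)
river: ρ → (5,24,-11)
river: ρ → (-11,20,9)
river: ρ → (9,16,-15)
river: ρ → (-15,14,10)
river: ρ → (10,26,-3)
river: ρ → (-3,28,1)
river: ρ → (1,28,-3)
river: ρ → (-3,26,10)
river: ρ → (10,14,-15)
river: ρ → (-15,16,9)
river: ρ → (9,20,-11)
river: ρ → (-11,24,5)
river: ρ → (5,26,-6)
river: ρ → (-6,22,13)
ρ-cycle length = 20 (tail of 1 descent step not counted)

20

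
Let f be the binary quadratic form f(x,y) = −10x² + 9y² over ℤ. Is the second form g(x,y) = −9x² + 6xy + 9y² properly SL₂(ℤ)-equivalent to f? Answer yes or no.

D₁ = 360, D₂ = 360
river cycle of f (length 2): (9, 18, -1), (-1, 18, 9)
river cycle of g (length 6): (9, 12, -6), (-6, 12, 9), (9, 6, -9), (-9, 12, 6), (6, 12, -9), (-9, 6, 9)
cycles differ ⇒ inequivalent

no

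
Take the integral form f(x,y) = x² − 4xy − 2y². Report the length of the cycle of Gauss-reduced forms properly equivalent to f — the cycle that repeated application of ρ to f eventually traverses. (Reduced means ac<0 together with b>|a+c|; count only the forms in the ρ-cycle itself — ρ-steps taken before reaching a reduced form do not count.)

D = 24, ⌊√D⌋ = 4
descent: ρ → (-2,4,1)  [lands on river]
river: ρ → (1,4,-2)
ρ-cycle length = 2 (tail of 1 descent step not counted)

2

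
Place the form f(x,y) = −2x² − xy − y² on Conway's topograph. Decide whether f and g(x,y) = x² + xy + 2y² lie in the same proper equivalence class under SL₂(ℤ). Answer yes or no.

D₁ = -7, D₂ = -7
f is negative-definite; reduce −f:
−f: flip: (2,1,1)→(1,-1,2)
−f: translate: b→1 (≡-1 mod 2), so (1,-1,2)→(1,1,2)
−f: reduced (well bottom): (1,1,2) with a≤c, −a<b≤a
flip sign back: reduced form of f is (-1,-1,-2)
g: reduced (well bottom): (1,1,2) with a≤c, −a<b≤a
reduced forms (-1, -1, -2) vs (1, 1, 2) ⇒ inequivalent

no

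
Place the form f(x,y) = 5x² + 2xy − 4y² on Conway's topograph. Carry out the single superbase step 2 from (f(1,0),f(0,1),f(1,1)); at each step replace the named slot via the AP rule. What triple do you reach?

start (5,-4,3) = (f(1,0),f(0,1),f(1,1))
replace slot 2: 2·(5+3) − (-4) = 20 → (5,20,3)

5,20,3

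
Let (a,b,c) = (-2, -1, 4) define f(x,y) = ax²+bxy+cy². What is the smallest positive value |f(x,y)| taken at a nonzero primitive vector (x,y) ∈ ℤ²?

descent: ρ → (4,1,-2)
descent: ρ → (-2,3,3)  [lands on river]
river: ρ → (3,3,-2)
river: ρ → (-2,5,1)
river: ρ → (1,5,-2)
closes: descent 2, river 4
min |a| on river = 1

1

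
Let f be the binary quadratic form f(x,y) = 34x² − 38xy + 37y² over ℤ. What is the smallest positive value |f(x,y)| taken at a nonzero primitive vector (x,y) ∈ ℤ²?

translate: b→30 (≡-38 mod 68), so (34,-38,37)→(34,30,33)
flip: (34,30,33)→(33,-30,34)
reduced (well bottom): (33,-30,34) with a≤c, −a<b≤a
well minimum = a = 33

33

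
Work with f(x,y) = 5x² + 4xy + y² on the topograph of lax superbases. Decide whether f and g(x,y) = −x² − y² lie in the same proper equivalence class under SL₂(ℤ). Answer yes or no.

D₁ = -4, D₂ = -4
f: flip: (5,4,1)→(1,-4,5)
f: translate: b→0 (≡-4 mod 2), so (1,-4,5)→(1,0,1)
f: reduced (well bottom): (1,0,1) with a≤c, −a<b≤a
g is negative-definite; reduce −g:
−g: reduced (well bottom): (1,0,1) with a≤c, −a<b≤a
flip sign back: reduced form of g is (-1,0,-1)
reduced forms (1, 0, 1) vs (-1, 0, -1) ⇒ inequivalent

no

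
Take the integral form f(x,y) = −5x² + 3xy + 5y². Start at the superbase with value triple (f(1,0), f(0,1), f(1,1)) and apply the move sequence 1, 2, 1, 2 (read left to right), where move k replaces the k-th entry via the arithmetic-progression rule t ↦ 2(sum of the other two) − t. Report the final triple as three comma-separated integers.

start (-5,5,3) = (f(1,0),f(0,1),f(1,1))
replace slot 1: 2·(5+3) − (-5) = 21 → (21,5,3)
replace slot 2: 2·(21+3) − 5 = 43 → (21,43,3)
replace slot 1: 2·(43+3) − 21 = 71 → (71,43,3)
replace slot 2: 2·(71+3) − 43 = 105 → (71,105,3)

71,105,3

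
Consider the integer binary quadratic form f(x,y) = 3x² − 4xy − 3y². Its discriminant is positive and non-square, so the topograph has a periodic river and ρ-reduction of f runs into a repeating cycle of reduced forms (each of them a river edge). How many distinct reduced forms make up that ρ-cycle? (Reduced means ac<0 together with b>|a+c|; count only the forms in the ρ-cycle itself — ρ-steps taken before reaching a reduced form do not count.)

D = 52, ⌊√D⌋ = 7
descent: ρ → (-3,4,3)  [lands on river]
river: ρ → (3,2,-4)
river: ρ → (-4,6,1)
river: ρ → (1,6,-4)
river: ρ → (-4,2,3)
river: ρ → (3,4,-3)
river: ρ → (-3,2,4)
river: ρ → (4,6,-1)
river: ρ → (-1,6,4)
river: ρ → (4,2,-3)
ρ-cycle length = 10 (tail of 1 descent step not counted)

10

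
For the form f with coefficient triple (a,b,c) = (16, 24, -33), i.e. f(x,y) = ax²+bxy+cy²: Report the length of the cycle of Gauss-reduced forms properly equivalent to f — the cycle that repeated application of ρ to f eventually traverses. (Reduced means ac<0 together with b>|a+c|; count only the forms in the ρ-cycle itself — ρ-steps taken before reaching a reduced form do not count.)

D = 2688, ⌊√D⌋ = 51
river: ρ → (-33,42,7)
river: ρ → (7,42,-33)
river: ρ → (-33,24,16)
river: ρ → (16,40,-17)
river: ρ → (-17,28,28)
river: ρ → (28,28,-17)
river: ρ → (-17,40,16)
river: ρ → (16,24,-33)
ρ-cycle length = 8 (tail of 0 descent steps not counted)

8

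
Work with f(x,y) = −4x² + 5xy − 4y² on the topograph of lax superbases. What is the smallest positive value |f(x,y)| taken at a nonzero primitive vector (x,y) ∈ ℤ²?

translate: b→3 (≡-5 mod 8), so (4,-5,4)→(4,3,3)
flip: (4,3,3)→(3,-3,4)
translate: b→3 (≡-3 mod 6), so (3,-3,4)→(3,3,4)
reduced (well bottom): (3,3,4) with a≤c, −a<b≤a
well minimum |f| = |-3| = 3 (negative-definite)

3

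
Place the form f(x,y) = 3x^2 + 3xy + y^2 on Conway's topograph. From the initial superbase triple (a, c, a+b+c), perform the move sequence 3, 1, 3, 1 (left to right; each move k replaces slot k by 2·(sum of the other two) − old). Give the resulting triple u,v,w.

start (3,1,7) = (f(1,0),f(0,1),f(1,1))
replace slot 3: 2·(3+1) − 7 = 1 → (3,1,1)
replace slot 1: 2·(1+1) − 3 = 1 → (1,1,1)
replace slot 3: 2·(1+1) − 1 = 3 → (1,1,3)
replace slot 1: 2·(1+3) − 1 = 7 → (7,1,3)

7,1,3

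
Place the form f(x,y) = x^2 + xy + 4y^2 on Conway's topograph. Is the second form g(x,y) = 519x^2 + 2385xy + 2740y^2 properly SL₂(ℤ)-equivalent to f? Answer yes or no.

D₁ = -15, D₂ = -15
f: reduced (well bottom): (1,1,4) with a≤c, −a<b≤a
g: translate: b→309 (≡2385 mod 1038), so (519,2385,2740)→(519,309,46)
g: flip: (519,309,46)→(46,-309,519)
g: translate: b→-33 (≡-309 mod 92), so (46,-309,519)→(46,-33,6)
g: flip: (46,-33,6)→(6,33,46)
g: translate: b→-3 (≡33 mod 12), so (6,33,46)→(6,-3,1)
g: flip: (6,-3,1)→(1,3,6)
g: translate: b→1 (≡3 mod 2), so (1,3,6)→(1,1,4)
g: reduced (well bottom): (1,1,4) with a≤c, −a<b≤a
reduced forms (1, 1, 4) vs (1, 1, 4) ⇒ equivalent

yes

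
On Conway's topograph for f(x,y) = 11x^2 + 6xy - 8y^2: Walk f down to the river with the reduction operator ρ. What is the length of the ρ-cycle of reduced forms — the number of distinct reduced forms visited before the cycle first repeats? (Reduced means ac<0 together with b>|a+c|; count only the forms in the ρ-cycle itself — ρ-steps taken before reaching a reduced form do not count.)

D = 388, ⌊√D⌋ = 19
river: ρ → (-8,10,9)
river: ρ → (9,8,-9)
river: ρ → (-9,10,8)
river: ρ → (8,6,-11)
river: ρ → (-11,16,3)
river: ρ → (3,14,-16)
river: ρ → (-16,18,1)
river: ρ → (1,18,-16)
river: ρ → (-16,14,3)
river: ρ → (3,16,-11)
river: ρ → (-11,6,8)
river: ρ → (8,10,-9)
river: ρ → (-9,8,9)
river: ρ → (9,10,-8)
river: ρ → (-8,6,11)
river: ρ → (11,16,-3)
river: ρ → (-3,14,16)
river: ρ → (16,18,-1)
river: ρ → (-1,18,16)
river: ρ → (16,14,-3)
river: ρ → (-3,16,11)
river: ρ → (11,6,-8)
ρ-cycle length = 22 (tail of 0 descent steps not counted)

22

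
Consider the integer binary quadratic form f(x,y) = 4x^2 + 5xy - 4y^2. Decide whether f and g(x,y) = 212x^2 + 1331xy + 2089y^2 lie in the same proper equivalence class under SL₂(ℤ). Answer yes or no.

D₁ = 89, D₂ = 89
river cycle of f (length 14): (-4, 3, 5), (5, 7, -2), (-2, 9, 1), (1, 9, -2), (-2, 7, 5), (5, 3, -4), (-4, 5, 4), (4, 3, -5), (-5, 7, 2), (2, 9, -1), … (4 more)
river cycle of g (length 14): (4, 5, -4), (-4, 3, 5), (5, 7, -2), (-2, 9, 1), (1, 9, -2), (-2, 7, 5), (5, 3, -4), (-4, 5, 4), (4, 3, -5), (-5, 7, 2), … (4 more)
cycles coincide ⇒ equivalent

yes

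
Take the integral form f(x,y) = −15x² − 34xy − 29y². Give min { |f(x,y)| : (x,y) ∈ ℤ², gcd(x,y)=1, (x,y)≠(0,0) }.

translate: b→4 (≡34 mod 30), so (15,34,29)→(15,4,10)
flip: (15,4,10)→(10,-4,15)
reduced (well bottom): (10,-4,15) with a≤c, −a<b≤a
well minimum |f| = |-10| = 10 (negative-definite)

10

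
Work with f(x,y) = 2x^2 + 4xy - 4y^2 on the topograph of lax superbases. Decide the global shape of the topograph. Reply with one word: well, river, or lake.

D = b²−4ac = 4² − 4·2·(-4) = 48
D > 0 non-square ⇒ indefinite ⇒ periodic river

river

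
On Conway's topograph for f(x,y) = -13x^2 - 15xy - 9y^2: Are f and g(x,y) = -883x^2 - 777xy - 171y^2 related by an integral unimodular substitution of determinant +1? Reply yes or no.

D₁ = -243, D₂ = -243
f is negative-definite; reduce −f:
−f: translate: b→-11 (≡15 mod 26), so (13,15,9)→(13,-11,7)
−f: flip: (13,-11,7)→(7,11,13)
−f: translate: b→-3 (≡11 mod 14), so (7,11,13)→(7,-3,9)
−f: reduced (well bottom): (7,-3,9) with a≤c, −a<b≤a
flip sign back: reduced form of f is (-7,3,-9)
g is negative-definite; reduce −g:
−g: flip: (883,777,171)→(171,-777,883)
−g: translate: b→-93 (≡-777 mod 342), so (171,-777,883)→(171,-93,13)
−g: flip: (171,-93,13)→(13,93,171)
−g: translate: b→-11 (≡93 mod 26), so (13,93,171)→(13,-11,7)
−g: flip: (13,-11,7)→(7,11,13)
−g: translate: b→-3 (≡11 mod 14), so (7,11,13)→(7,-3,9)
−g: reduced (well bottom): (7,-3,9) with a≤c, −a<b≤a
flip sign back: reduced form of g is (-7,3,-9)
reduced forms (-7, 3, -9) vs (-7, 3, -9) ⇒ equivalent

yes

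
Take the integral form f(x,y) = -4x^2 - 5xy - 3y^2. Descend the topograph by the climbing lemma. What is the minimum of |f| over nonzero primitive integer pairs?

translate: b→-3 (≡5 mod 8), so (4,5,3)→(4,-3,2)
flip: (4,-3,2)→(2,3,4)
translate: b→-1 (≡3 mod 4), so (2,3,4)→(2,-1,3)
reduced (well bottom): (2,-1,3) with a≤c, −a<b≤a
well minimum |f| = |-2| = 2 (negative-definite)

2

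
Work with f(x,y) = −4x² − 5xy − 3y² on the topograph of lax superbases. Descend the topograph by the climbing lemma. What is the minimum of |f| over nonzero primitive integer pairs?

translate: b→-3 (≡5 mod 8), so (4,5,3)→(4,-3,2)
flip: (4,-3,2)→(2,3,4)
translate: b→-1 (≡3 mod 4), so (2,3,4)→(2,-1,3)
reduced (well bottom): (2,-1,3) with a≤c, −a<b≤a
well minimum |f| = |-2| = 2 (negative-definite)

2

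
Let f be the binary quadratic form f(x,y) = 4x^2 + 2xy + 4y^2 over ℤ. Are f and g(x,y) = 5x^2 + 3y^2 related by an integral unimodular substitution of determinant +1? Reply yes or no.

D₁ = -60, D₂ = -60
f: reduced (well bottom): (4,2,4) with a≤c, −a<b≤a
g: flip: (5,0,3)→(3,0,5)
g: reduced (well bottom): (3,0,5) with a≤c, −a<b≤a
reduced forms (4, 2, 4) vs (3, 0, 5) ⇒ inequivalent

no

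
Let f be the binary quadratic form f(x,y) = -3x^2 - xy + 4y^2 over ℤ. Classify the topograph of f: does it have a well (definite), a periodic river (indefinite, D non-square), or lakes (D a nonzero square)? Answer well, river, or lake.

D = b²−4ac = (-1)² − 4·(-3)·4 = 49
D = 7² is a perfect square ⇒ form factors over ℤ ⇒ lakes

lake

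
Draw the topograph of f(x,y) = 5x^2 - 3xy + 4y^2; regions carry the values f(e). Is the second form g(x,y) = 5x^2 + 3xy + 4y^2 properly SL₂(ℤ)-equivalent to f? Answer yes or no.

D₁ = -71, D₂ = -71
f: flip: (5,-3,4)→(4,3,5)
f: reduced (well bottom): (4,3,5) with a≤c, −a<b≤a
g: flip: (5,3,4)→(4,-3,5)
g: reduced (well bottom): (4,-3,5) with a≤c, −a<b≤a
reduced forms (4, 3, 5) vs (4, -3, 5) ⇒ inequivalent

no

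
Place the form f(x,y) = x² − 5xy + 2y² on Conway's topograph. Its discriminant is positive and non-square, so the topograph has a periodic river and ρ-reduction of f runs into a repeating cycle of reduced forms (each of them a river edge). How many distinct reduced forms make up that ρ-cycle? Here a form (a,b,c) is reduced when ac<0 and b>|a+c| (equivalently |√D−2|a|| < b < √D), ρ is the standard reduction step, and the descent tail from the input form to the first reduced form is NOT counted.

D = 17, ⌊√D⌋ = 4
descent: ρ → (2,1,-2)  [lands on river]
river: ρ → (-2,3,1)
river: ρ → (1,3,-2)
river: ρ → (-2,1,2)
river: ρ → (2,3,-1)
river: ρ → (-1,3,2)
ρ-cycle length = 6 (tail of 1 descent step not counted)

6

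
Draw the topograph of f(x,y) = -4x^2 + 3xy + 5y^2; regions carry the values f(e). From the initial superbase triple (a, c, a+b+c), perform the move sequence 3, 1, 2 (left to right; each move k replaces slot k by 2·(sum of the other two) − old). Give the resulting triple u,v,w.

start (-4,5,4) = (f(1,0),f(0,1),f(1,1))
replace slot 3: 2·((-4)+5) − 4 = -2 → (-4,5,-2)
replace slot 1: 2·(5+(-2)) − (-4) = 10 → (10,5,-2)
replace slot 2: 2·(10+(-2)) − 5 = 11 → (10,11,-2)

10,11,-2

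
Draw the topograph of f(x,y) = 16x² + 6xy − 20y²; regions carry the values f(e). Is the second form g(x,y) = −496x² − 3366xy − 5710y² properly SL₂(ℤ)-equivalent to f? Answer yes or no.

D₁ = 1316, D₂ = 1316
river cycle of f (length 16): (-20, 34, 2), (2, 34, -20), (-20, 6, 16), (16, 26, -10), (-10, 34, 4), (4, 30, -26), (-26, 22, 8), (8, 26, -20), (-20, 14, 14), (14, 14, -20), … (6 more)
river cycle of g (length 16): (-10, 26, 16), (16, 6, -20), (-20, 34, 2), (2, 34, -20), (-20, 6, 16), (16, 26, -10), (-10, 34, 4), (4, 30, -26), (-26, 22, 8), (8, 26, -20), … (6 more)
cycles coincide ⇒ equivalent

yes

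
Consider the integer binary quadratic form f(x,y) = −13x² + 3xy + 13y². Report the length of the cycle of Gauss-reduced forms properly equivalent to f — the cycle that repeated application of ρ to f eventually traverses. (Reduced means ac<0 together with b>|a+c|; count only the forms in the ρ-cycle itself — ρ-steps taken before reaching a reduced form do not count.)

D = 685, ⌊√D⌋ = 26
river: ρ → (13,23,-3)
river: ρ → (-3,25,5)
river: ρ → (5,25,-3)
river: ρ → (-3,23,13)
river: ρ → (13,3,-13)
river: ρ → (-13,23,3)
river: ρ → (3,25,-5)
river: ρ → (-5,25,3)
river: ρ → (3,23,-13)
river: ρ → (-13,3,13)
ρ-cycle length = 10 (tail of 0 descent steps not counted)

10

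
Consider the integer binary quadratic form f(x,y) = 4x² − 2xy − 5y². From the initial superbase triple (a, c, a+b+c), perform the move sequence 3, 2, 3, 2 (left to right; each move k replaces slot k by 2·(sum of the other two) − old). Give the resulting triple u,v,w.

start (4,-5,-3) = (f(1,0),f(0,1),f(1,1))
replace slot 3: 2·(4+(-5)) − (-3) = 1 → (4,-5,1)
replace slot 2: 2·(4+1) − (-5) = 15 → (4,15,1)
replace slot 3: 2·(4+15) − 1 = 37 → (4,15,37)
replace slot 2: 2·(4+37) − 15 = 67 → (4,67,37)

4,67,37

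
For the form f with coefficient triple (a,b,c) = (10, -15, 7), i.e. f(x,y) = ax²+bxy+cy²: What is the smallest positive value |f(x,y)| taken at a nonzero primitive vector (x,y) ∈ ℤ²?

translate: b→5 (≡-15 mod 20), so (10,-15,7)→(10,5,2)
flip: (10,5,2)→(2,-5,10)
translate: b→-1 (≡-5 mod 4), so (2,-5,10)→(2,-1,7)
reduced (well bottom): (2,-1,7) with a≤c, −a<b≤a
well minimum = a = 2

2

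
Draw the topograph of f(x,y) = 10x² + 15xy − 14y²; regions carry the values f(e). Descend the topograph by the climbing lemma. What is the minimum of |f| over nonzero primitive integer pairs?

river: ρ → (-14,13,11)
river: ρ → (11,9,-16)
river: ρ → (-16,23,4)
river: ρ → (4,25,-10)
river: ρ → (-10,15,14)
river: ρ → (14,13,-11)
river: ρ → (-11,9,16)
river: ρ → (16,23,-4)
river: ρ → (-4,25,10)
river: ρ → (10,15,-14)
closes: descent 0, river 10
min |a| on river = 4

4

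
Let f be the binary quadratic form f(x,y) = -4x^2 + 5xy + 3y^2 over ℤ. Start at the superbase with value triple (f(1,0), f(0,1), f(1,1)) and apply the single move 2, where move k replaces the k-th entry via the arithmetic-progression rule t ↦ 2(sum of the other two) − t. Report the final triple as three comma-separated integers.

start (-4,3,4) = (f(1,0),f(0,1),f(1,1))
replace slot 2: 2·((-4)+4) − 3 = -3 → (-4,-3,4)

-4,-3,4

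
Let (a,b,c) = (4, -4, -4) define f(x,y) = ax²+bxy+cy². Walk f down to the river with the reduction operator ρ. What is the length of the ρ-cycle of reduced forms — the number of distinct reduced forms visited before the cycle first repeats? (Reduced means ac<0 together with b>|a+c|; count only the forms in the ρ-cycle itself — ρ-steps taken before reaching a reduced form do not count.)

D = 80, ⌊√D⌋ = 8
descent: ρ → (-4,4,4)  [lands on river]
river: ρ → (4,4,-4)
ρ-cycle length = 2 (tail of 1 descent step not counted)

2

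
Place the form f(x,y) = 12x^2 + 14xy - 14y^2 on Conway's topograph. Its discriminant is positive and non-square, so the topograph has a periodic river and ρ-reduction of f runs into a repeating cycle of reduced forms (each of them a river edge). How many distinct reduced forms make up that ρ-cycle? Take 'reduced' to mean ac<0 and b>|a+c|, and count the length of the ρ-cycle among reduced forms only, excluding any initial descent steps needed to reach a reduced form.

D = 868, ⌊√D⌋ = 29
river: ρ → (-14,14,12)
river: ρ → (12,10,-16)
river: ρ → (-16,22,6)
river: ρ → (6,26,-8)
river: ρ → (-8,22,12)
river: ρ → (12,26,-4)
river: ρ → (-4,22,24)
river: ρ → (24,26,-2)
river: ρ → (-2,26,24)
river: ρ → (24,22,-4)
river: ρ → (-4,26,12)
river: ρ → (12,22,-8)
river: ρ → (-8,26,6)
river: ρ → (6,22,-16)
river: ρ → (-16,10,12)
river: ρ → (12,14,-14)
ρ-cycle length = 16 (tail of 0 descent steps not counted)

16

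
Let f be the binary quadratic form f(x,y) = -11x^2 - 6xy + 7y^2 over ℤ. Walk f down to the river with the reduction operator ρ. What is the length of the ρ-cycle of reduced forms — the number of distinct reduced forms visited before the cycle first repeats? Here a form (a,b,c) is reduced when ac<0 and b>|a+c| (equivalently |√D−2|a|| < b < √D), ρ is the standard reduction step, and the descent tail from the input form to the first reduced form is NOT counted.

D = 344, ⌊√D⌋ = 18
descent: ρ → (7,6,-11)  [lands on river]
river: ρ → (-11,16,2)
river: ρ → (2,16,-11)
river: ρ → (-11,6,7)
river: ρ → (7,8,-10)
river: ρ → (-10,12,5)
river: ρ → (5,18,-1)
river: ρ → (-1,18,5)
river: ρ → (5,12,-10)
river: ρ → (-10,8,7)
ρ-cycle length = 10 (tail of 1 descent step not counted)

10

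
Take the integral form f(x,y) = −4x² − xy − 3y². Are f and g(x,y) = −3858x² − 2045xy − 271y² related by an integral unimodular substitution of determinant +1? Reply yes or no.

D₁ = -47, D₂ = -47
f is negative-definite; reduce −f:
−f: flip: (4,1,3)→(3,-1,4)
−f: reduced (well bottom): (3,-1,4) with a≤c, −a<b≤a
flip sign back: reduced form of f is (-3,1,-4)
g is negative-definite; reduce −g:
−g: flip: (3858,2045,271)→(271,-2045,3858)
−g: translate: b→123 (≡-2045 mod 542), so (271,-2045,3858)→(271,123,14)
−g: flip: (271,123,14)→(14,-123,271)
−g: translate: b→-11 (≡-123 mod 28), so (14,-123,271)→(14,-11,3)
−g: flip: (14,-11,3)→(3,11,14)
−g: translate: b→-1 (≡11 mod 6), so (3,11,14)→(3,-1,4)
−g: reduced (well bottom): (3,-1,4) with a≤c, −a<b≤a
flip sign back: reduced form of g is (-3,1,-4)
reduced forms (-3, 1, -4) vs (-3, 1, -4) ⇒ equivalent

yes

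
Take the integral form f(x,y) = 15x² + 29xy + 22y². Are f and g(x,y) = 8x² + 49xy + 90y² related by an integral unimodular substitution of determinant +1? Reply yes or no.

D₁ = -479, D₂ = -479
f: translate: b→-1 (≡29 mod 30), so (15,29,22)→(15,-1,8)
f: flip: (15,-1,8)→(8,1,15)
f: reduced (well bottom): (8,1,15) with a≤c, −a<b≤a
g: translate: b→1 (≡49 mod 16), so (8,49,90)→(8,1,15)
g: reduced (well bottom): (8,1,15) with a≤c, −a<b≤a
reduced forms (8, 1, 15) vs (8, 1, 15) ⇒ equivalent

yes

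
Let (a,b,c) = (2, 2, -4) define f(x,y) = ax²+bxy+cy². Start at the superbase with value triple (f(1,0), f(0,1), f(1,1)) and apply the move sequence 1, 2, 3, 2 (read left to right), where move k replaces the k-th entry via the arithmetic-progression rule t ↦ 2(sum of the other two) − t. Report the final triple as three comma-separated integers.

start (2,-4,0) = (f(1,0),f(0,1),f(1,1))
replace slot 1: 2·((-4)+0) − 2 = -10 → (-10,-4,0)
replace slot 2: 2·((-10)+0) − (-4) = -16 → (-10,-16,0)
replace slot 3: 2·((-10)+(-16)) − 0 = -52 → (-10,-16,-52)
replace slot 2: 2·((-10)+(-52)) − (-16) = -108 → (-10,-108,-52)

-10,-108,-52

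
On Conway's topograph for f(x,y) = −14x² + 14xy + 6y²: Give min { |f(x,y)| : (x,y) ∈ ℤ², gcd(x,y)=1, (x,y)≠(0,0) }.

river: ρ → (6,22,-2)
river: ρ → (-2,22,6)
river: ρ → (6,14,-14)
river: ρ → (-14,14,6)
closes: descent 0, river 4
min |a| on river = 2

2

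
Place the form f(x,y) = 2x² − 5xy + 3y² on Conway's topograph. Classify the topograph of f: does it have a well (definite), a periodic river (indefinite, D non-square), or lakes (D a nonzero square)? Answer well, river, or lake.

D = b²−4ac = (-5)² − 4·2·3 = 1
D = 1² is a perfect square ⇒ form factors over ℤ ⇒ lakes

lake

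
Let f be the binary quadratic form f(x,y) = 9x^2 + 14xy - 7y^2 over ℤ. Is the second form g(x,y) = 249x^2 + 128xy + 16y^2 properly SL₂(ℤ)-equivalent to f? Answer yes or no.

D₁ = 448, D₂ = 448
river cycle of f (length 6): (-7, 14, 9), (9, 4, -12), (-12, 20, 1), (1, 20, -12), (-12, 4, 9), (9, 14, -7)
river cycle of g (length 6): (-7, 14, 9), (9, 4, -12), (-12, 20, 1), (1, 20, -12), (-12, 4, 9), (9, 14, -7)
cycles coincide ⇒ equivalent

yes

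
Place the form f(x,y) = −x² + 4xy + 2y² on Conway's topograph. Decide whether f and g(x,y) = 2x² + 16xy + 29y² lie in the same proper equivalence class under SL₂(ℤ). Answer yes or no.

D₁ = 24, D₂ = 24
river cycle of f (length 2): (2, 4, -1), (-1, 4, 2)
river cycle of g (length 2): (2, 4, -1), (-1, 4, 2)
cycles coincide ⇒ equivalent

yes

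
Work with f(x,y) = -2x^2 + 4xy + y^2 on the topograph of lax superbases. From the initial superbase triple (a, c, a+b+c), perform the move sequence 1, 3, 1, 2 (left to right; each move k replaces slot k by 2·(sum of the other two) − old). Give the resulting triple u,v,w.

start (-2,1,3) = (f(1,0),f(0,1),f(1,1))
replace slot 1: 2·(1+3) − (-2) = 10 → (10,1,3)
replace slot 3: 2·(10+1) − 3 = 19 → (10,1,19)
replace slot 1: 2·(1+19) − 10 = 30 → (30,1,19)
replace slot 2: 2·(30+19) − 1 = 97 → (30,97,19)

30,97,19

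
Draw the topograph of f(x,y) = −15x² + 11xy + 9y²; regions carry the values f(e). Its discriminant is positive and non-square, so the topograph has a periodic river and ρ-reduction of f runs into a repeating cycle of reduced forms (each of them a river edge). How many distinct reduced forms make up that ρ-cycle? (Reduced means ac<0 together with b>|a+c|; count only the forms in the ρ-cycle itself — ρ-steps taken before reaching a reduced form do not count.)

D = 661, ⌊√D⌋ = 25
river: ρ → (9,25,-1)
river: ρ → (-1,25,9)
river: ρ → (9,11,-15)
river: ρ → (-15,19,5)
river: ρ → (5,21,-11)
river: ρ → (-11,23,3)
river: ρ → (3,25,-3)
river: ρ → (-3,23,11)
river: ρ → (11,21,-5)
river: ρ → (-5,19,15)
river: ρ → (15,11,-9)
river: ρ → (-9,25,1)
river: ρ → (1,25,-9)
river: ρ → (-9,11,15)
river: ρ → (15,19,-5)
river: ρ → (-5,21,11)
river: ρ → (11,23,-3)
river: ρ → (-3,25,3)
river: ρ → (3,23,-11)
river: ρ → (-11,21,5)
river: ρ → (5,19,-15)
river: ρ → (-15,11,9)
ρ-cycle length = 22 (tail of 0 descent steps not counted)

22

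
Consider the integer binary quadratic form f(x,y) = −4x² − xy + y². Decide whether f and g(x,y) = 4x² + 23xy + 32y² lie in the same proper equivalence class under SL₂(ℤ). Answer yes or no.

D₁ = 17, D₂ = 17
river cycle of f (length 6): (1, 3, -2), (-2, 1, 2), (2, 3, -1), (-1, 3, 2), (2, 1, -2), (-2, 3, 1)
river cycle of g (length 6): (-1, 3, 2), (2, 1, -2), (-2, 3, 1), (1, 3, -2), (-2, 1, 2), (2, 3, -1)
cycles coincide ⇒ equivalent

yes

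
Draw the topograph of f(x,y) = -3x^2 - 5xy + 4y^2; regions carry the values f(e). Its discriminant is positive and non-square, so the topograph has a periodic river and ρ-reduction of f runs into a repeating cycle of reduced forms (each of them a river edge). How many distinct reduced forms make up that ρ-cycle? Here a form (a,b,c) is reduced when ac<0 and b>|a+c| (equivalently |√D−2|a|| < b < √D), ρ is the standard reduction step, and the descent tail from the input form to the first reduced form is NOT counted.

D = 73, ⌊√D⌋ = 8
descent: ρ → (4,5,-3)  [lands on river]
river: ρ → (-3,7,2)
river: ρ → (2,5,-6)
river: ρ → (-6,7,1)
river: ρ → (1,7,-6)
river: ρ → (-6,5,2)
river: ρ → (2,7,-3)
river: ρ → (-3,5,4)
river: ρ → (4,3,-4)
river: ρ → (-4,5,3)
river: ρ → (3,7,-2)
river: ρ → (-2,5,6)
river: ρ → (6,7,-1)
river: ρ → (-1,7,6)
river: ρ → (6,5,-2)
river: ρ → (-2,7,3)
river: ρ → (3,5,-4)
river: ρ → (-4,3,4)
ρ-cycle length = 18 (tail of 1 descent step not counted)

18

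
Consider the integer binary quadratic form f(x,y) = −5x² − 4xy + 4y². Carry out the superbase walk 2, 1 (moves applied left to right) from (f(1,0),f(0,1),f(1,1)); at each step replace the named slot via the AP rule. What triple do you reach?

start (-5,4,-5) = (f(1,0),f(0,1),f(1,1))
replace slot 2: 2·((-5)+(-5)) − 4 = -24 → (-5,-24,-5)
replace slot 1: 2·((-24)+(-5)) − (-5) = -53 → (-53,-24,-5)

-53,-24,-5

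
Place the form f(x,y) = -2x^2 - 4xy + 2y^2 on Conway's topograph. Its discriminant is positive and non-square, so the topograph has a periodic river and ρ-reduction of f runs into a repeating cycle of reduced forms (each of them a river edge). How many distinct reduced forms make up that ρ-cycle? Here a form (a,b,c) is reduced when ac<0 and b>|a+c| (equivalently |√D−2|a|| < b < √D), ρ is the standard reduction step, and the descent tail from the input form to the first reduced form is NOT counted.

D = 32, ⌊√D⌋ = 5
descent: ρ → (2,4,-2)  [lands on river]
river: ρ → (-2,4,2)
ρ-cycle length = 2 (tail of 1 descent step not counted)

2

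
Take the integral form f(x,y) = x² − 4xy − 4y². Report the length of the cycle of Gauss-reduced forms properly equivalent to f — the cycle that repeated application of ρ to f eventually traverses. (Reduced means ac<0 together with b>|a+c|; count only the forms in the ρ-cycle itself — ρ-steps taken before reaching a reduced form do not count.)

D = 32, ⌊√D⌋ = 5
descent: ρ → (-4,4,1)  [lands on river]
river: ρ → (1,4,-4)
ρ-cycle length = 2 (tail of 1 descent step not counted)

2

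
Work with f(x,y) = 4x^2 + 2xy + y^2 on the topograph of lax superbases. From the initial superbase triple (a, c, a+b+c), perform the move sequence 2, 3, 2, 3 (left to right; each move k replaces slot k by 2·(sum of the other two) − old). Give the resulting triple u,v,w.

start (4,1,7) = (f(1,0),f(0,1),f(1,1))
replace slot 2: 2·(4+7) − 1 = 21 → (4,21,7)
replace slot 3: 2·(4+21) − 7 = 43 → (4,21,43)
replace slot 2: 2·(4+43) − 21 = 73 → (4,73,43)
replace slot 3: 2·(4+73) − 43 = 111 → (4,73,111)

4,73,111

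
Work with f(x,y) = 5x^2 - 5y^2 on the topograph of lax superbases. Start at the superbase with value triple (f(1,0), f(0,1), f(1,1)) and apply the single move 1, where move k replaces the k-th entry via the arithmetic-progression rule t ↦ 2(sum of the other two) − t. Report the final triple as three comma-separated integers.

start (5,-5,0) = (f(1,0),f(0,1),f(1,1))
replace slot 1: 2·((-5)+0) − 5 = -15 → (-15,-5,0)

-15,-5,0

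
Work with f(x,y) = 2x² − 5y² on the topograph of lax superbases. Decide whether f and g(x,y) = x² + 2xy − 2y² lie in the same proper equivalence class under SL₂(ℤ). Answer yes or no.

D₁ = 40, D₂ = 12
discriminants differ ⇒ not SL₂(ℤ)-equivalent

no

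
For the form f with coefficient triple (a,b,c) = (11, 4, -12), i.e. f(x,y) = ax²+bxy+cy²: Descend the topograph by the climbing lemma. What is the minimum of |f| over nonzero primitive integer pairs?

river: ρ → (-12,20,3)
river: ρ → (3,22,-5)
river: ρ → (-5,18,11)
river: ρ → (11,4,-12)
closes: descent 0, river 4
min |a| on river = 3

3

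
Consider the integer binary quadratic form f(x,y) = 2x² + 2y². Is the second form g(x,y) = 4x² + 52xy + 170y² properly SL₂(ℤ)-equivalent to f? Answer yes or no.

D₁ = -16, D₂ = -16
f: reduced (well bottom): (2,0,2) with a≤c, −a<b≤a
g: translate: b→4 (≡52 mod 8), so (4,52,170)→(4,4,2)
g: flip: (4,4,2)→(2,-4,4)
g: translate: b→0 (≡-4 mod 4), so (2,-4,4)→(2,0,2)
g: reduced (well bottom): (2,0,2) with a≤c, −a<b≤a
reduced forms (2, 0, 2) vs (2, 0, 2) ⇒ equivalent

yes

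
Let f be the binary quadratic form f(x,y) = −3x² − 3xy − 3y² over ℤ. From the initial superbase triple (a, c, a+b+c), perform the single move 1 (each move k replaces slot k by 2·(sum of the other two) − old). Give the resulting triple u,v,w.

start (-3,-3,-9) = (f(1,0),f(0,1),f(1,1))
replace slot 1: 2·((-3)+(-9)) − (-3) = -21 → (-21,-3,-9)

-21,-3,-9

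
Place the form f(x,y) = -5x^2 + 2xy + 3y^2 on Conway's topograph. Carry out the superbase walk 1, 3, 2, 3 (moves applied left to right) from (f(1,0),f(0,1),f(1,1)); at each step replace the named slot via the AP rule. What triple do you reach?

start (-5,3,0) = (f(1,0),f(0,1),f(1,1))
replace slot 1: 2·(3+0) − (-5) = 11 → (11,3,0)
replace slot 3: 2·(11+3) − 0 = 28 → (11,3,28)
replace slot 2: 2·(11+28) − 3 = 75 → (11,75,28)
replace slot 3: 2·(11+75) − 28 = 144 → (11,75,144)

11,75,144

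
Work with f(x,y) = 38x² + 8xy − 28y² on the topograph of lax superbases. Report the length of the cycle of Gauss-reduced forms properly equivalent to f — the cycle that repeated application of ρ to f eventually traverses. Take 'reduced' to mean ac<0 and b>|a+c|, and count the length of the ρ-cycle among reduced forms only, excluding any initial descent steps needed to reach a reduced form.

D = 4320, ⌊√D⌋ = 65
descent: ρ → (-28,48,18)  [lands on river]
river: ρ → (18,60,-10)
river: ρ → (-10,60,18)
river: ρ → (18,48,-28)
river: ρ → (-28,64,2)
river: ρ → (2,64,-28)
ρ-cycle length = 6 (tail of 1 descent step not counted)

6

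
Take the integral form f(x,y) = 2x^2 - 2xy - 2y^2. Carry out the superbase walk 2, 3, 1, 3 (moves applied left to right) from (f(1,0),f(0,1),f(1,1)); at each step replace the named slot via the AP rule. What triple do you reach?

start (2,-2,-2) = (f(1,0),f(0,1),f(1,1))
replace slot 2: 2·(2+(-2)) − (-2) = 2 → (2,2,-2)
replace slot 3: 2·(2+2) − (-2) = 10 → (2,2,10)
replace slot 1: 2·(2+10) − 2 = 22 → (22,2,10)
replace slot 3: 2·(22+2) − 10 = 38 → (22,2,38)

22,2,38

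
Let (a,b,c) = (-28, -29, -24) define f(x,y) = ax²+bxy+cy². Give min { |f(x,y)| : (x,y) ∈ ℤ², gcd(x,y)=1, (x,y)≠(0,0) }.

translate: b→-27 (≡29 mod 56), so (28,29,24)→(28,-27,23)
flip: (28,-27,23)→(23,27,28)
translate: b→-19 (≡27 mod 46), so (23,27,28)→(23,-19,24)
reduced (well bottom): (23,-19,24) with a≤c, −a<b≤a
well minimum |f| = |-23| = 23 (negative-definite)

23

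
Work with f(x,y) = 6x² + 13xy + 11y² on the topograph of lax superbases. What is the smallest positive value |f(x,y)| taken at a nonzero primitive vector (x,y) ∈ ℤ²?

translate: b→1 (≡13 mod 12), so (6,13,11)→(6,1,4)
flip: (6,1,4)→(4,-1,6)
reduced (well bottom): (4,-1,6) with a≤c, −a<b≤a
well minimum = a = 4

4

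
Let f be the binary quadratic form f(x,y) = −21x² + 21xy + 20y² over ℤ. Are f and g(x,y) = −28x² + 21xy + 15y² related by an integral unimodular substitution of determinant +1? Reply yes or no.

D₁ = 2121, D₂ = 2121
river cycle of f (length 28): (20, 19, -22), (-22, 25, 17), (17, 43, -4), (-4, 45, 6), (6, 39, -25), (-25, 11, 20), (20, 29, -16), (-16, 35, 14), (14, 21, -30), (-30, 39, 5), … (18 more)
river cycle of g (length 24): (15, 39, -10), (-10, 41, 11), (11, 25, -34), (-34, 43, 2), (2, 45, -12), (-12, 27, 29), (29, 31, -10), (-10, 29, 32), (32, 35, -7), (-7, 35, 32), … (14 more)
cycles differ ⇒ inequivalent

no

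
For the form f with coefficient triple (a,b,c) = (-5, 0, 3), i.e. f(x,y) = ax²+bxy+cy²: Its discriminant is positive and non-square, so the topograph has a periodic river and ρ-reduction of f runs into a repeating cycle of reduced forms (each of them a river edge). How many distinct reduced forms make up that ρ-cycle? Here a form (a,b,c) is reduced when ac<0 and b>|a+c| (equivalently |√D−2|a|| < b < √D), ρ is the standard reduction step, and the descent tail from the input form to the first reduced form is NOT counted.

D = 60, ⌊√D⌋ = 7
descent: ρ → (3,6,-2)  [lands on river]
river: ρ → (-2,6,3)
ρ-cycle length = 2 (tail of 1 descent step not counted)

2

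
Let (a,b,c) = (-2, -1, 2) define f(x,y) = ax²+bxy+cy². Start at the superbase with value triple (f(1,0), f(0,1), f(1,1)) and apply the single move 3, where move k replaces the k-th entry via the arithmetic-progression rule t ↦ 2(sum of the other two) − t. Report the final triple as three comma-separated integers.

start (-2,2,-1) = (f(1,0),f(0,1),f(1,1))
replace slot 3: 2·((-2)+2) − (-1) = 1 → (-2,2,1)

-2,2,1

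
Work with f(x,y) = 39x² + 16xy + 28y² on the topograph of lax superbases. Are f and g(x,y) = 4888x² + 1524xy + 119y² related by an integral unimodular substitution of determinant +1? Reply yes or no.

D₁ = -4112, D₂ = -4112
f: flip: (39,16,28)→(28,-16,39)
f: reduced (well bottom): (28,-16,39) with a≤c, −a<b≤a
g: flip: (4888,1524,119)→(119,-1524,4888)
g: translate: b→-96 (≡-1524 mod 238), so (119,-1524,4888)→(119,-96,28)
g: flip: (119,-96,28)→(28,96,119)
g: translate: b→-16 (≡96 mod 56), so (28,96,119)→(28,-16,39)
g: reduced (well bottom): (28,-16,39) with a≤c, −a<b≤a
reduced forms (28, -16, 39) vs (28, -16, 39) ⇒ equivalent

yes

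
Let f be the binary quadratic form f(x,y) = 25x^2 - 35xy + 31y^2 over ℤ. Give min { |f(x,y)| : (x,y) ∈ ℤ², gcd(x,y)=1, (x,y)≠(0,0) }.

translate: b→15 (≡-35 mod 50), so (25,-35,31)→(25,15,21)
flip: (25,15,21)→(21,-15,25)
reduced (well bottom): (21,-15,25) with a≤c, −a<b≤a
well minimum = a = 21

21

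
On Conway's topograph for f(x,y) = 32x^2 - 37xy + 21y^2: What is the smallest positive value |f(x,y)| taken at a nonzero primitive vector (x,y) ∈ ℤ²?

translate: b→27 (≡-37 mod 64), so (32,-37,21)→(32,27,16)
flip: (32,27,16)→(16,-27,32)
translate: b→5 (≡-27 mod 32), so (16,-27,32)→(16,5,21)
reduced (well bottom): (16,5,21) with a≤c, −a<b≤a
well minimum = a = 16

16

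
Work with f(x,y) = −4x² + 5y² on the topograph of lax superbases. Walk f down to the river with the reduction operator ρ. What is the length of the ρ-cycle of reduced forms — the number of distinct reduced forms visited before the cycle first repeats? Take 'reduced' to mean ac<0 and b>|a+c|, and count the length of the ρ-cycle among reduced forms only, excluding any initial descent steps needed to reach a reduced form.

D = 80, ⌊√D⌋ = 8
descent: ρ → (5,0,-4)
descent: ρ → (-4,8,1)  [lands on river]
river: ρ → (1,8,-4)
ρ-cycle length = 2 (tail of 2 descent steps not counted)

2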